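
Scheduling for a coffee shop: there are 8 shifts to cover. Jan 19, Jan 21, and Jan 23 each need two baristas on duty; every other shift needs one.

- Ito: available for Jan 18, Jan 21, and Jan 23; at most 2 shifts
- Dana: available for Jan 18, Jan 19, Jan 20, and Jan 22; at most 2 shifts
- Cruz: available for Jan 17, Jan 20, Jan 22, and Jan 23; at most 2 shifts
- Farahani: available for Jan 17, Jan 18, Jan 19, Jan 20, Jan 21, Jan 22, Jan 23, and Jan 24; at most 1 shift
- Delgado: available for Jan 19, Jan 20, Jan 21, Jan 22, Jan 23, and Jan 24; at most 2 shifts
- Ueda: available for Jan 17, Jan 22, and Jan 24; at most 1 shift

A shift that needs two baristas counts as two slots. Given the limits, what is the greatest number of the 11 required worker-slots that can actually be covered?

Total capacity across all baristas is 2+2+2+1+2+1 = 10, and 11 slots are needed, so at most 10 can be filled.
An assignment achieving 10: Jan 17→Cruz, Jan 18→Ito, Jan 19→Dana+Farahani, Jan 20→Dana, Jan 21→Ito+Delgado, Jan 22→Ueda, Jan 23→Cruz, Jan 24→Delgado.
Loads: Ito 2/2, Dana 2/2, Cruz 2/2, Farahani 1/1, Delgado 2/2, Ueda 1/1.

10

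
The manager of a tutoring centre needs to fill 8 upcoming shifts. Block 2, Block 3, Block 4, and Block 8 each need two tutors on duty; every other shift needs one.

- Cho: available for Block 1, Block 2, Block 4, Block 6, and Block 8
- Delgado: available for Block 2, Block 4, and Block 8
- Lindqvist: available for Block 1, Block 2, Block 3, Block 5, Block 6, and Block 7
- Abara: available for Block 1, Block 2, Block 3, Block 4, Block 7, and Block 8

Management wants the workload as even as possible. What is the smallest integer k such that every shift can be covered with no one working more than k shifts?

3

With 4 tutors and 12 worker-slots to fill, someone must work at least ⌈12/4⌉ = 3 shifts, so k ≥ 3.
k = 3 works: Block 1→Cho, Block 2→Delgado+Abara, Block 3→Lindqvist+Abara, Block 4→Cho+Delgado, Block 5→Lindqvist, Block 6→Cho, Block 7→Lindqvist, Block 8→Delgado+Abara.
Loads: Cho 3, Delgado 3, Lindqvist 3, Abara 3 — all ≤ 3.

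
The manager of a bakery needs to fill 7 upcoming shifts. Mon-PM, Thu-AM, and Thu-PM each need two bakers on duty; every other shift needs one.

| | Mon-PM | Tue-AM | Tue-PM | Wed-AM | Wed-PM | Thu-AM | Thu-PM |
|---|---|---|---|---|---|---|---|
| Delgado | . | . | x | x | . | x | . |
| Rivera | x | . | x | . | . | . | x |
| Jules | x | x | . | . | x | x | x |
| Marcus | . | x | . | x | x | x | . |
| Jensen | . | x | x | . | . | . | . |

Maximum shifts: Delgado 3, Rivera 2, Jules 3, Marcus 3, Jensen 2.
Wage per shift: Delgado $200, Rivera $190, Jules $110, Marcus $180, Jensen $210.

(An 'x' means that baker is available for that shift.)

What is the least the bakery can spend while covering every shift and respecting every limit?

Mon-PM can only be covered by Rivera and Jules, so that assignment is forced.
Thu-PM can only be covered by Rivera and Jules, so that assignment is forced.
Picking the cheapest available baker for each shift independently would cost $1480, but that ignores the shift limits.
An optimal schedule: Mon-PM→Jules+Rivera, Tue-AM→Marcus, Tue-PM→Delgado, Wed-AM→Marcus, Wed-PM→Jules, Thu-AM→Marcus+Delgado, Thu-PM→Jules+Rivera.
Total: 110 + 190 + 180 + 200 + 180 + 110 + 180 + 200 + 110 + 190 = $1650.

$1650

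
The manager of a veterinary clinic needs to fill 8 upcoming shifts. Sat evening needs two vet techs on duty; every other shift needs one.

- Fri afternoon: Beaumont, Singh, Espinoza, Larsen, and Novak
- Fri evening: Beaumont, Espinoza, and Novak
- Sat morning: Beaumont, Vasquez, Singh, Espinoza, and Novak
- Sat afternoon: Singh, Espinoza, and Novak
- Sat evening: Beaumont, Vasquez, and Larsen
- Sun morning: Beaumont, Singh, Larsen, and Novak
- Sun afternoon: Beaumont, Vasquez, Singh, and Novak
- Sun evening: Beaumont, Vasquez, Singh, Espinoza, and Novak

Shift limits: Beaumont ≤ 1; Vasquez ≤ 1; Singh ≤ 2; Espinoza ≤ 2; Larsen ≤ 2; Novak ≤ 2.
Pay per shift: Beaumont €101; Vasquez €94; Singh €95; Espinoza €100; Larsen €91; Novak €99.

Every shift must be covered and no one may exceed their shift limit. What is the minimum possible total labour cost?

€864

Picking the cheapest available vet tech for each shift independently would cost €843, but that ignores the shift limits.
An optimal schedule: Fri afternoon→Novak, Fri evening→Novak, Sat morning→Espinoza, Sat afternoon→Singh, Sat evening→Larsen+Vasquez, Sun morning→Larsen, Sun afternoon→Singh, Sun evening→Espinoza.
Total: 99 + 99 + 100 + 95 + 91 + 94 + 91 + 95 + 100 = €864.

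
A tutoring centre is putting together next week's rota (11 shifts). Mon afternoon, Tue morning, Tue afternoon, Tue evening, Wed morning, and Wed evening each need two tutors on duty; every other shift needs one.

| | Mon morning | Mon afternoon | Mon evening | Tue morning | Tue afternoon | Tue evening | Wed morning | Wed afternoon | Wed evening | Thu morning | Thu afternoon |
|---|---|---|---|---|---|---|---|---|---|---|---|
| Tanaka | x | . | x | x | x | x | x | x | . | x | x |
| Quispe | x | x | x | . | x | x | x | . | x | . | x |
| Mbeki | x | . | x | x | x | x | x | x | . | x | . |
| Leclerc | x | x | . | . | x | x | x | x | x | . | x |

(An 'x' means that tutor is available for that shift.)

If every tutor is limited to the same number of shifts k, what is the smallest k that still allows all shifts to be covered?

5

With 4 tutors and 17 worker-slots to fill, someone must work at least ⌈17/4⌉ = 5 shifts, so k ≥ 5.
k = 5 works: Mon morning→Quispe, Mon afternoon→Quispe+Leclerc, Mon evening→Tanaka, Tue morning→Tanaka+Mbeki, Tue afternoon→Quispe+Mbeki, Tue evening→Quispe+Mbeki, Wed morning→Mbeki+Leclerc, Wed afternoon→Tanaka, Wed evening→Quispe+Leclerc, Thu morning→Tanaka, Thu afternoon→Tanaka.
Loads: Tanaka 5, Quispe 5, Mbeki 4, Leclerc 3 — all ≤ 5.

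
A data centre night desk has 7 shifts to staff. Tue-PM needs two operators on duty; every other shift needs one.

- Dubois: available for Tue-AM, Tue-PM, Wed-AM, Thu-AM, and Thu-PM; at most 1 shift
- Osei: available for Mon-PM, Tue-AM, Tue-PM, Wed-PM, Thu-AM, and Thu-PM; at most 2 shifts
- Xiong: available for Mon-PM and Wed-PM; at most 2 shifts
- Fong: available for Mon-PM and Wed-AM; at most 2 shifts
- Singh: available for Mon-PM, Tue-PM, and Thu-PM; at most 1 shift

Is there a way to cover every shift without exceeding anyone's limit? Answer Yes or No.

No

Total capacity is 8 and 8 slots are needed, so capacity alone doesn't rule it out.
Shifts {Tue-AM, Tue-PM, Thu-AM, Thu-PM} need 5 worker-slots in total, but the operators available for any of those shifts (Dubois, Osei, and Singh) can supply at most 4 among them. So no valid schedule exists.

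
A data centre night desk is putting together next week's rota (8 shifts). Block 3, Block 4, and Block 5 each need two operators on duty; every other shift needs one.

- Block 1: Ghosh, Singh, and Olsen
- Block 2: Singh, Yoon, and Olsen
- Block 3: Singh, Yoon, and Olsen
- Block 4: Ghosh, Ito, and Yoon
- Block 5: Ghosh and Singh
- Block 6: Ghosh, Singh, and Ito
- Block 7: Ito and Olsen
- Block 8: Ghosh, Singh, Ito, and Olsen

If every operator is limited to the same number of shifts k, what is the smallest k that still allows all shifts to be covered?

With 5 operators and 11 worker-slots to fill, someone must work at least ⌈11/5⌉ = 3 shifts, so k ≥ 3.
k = 3 works: Block 1→Ghosh, Block 2→Singh, Block 3→Singh+Yoon, Block 4→Ghosh+Ito, Block 5→Ghosh+Singh, Block 6→Ito, Block 7→Ito, Block 8→Olsen.
Loads: Ghosh 3, Singh 3, Ito 3, Yoon 1, Olsen 1 — all ≤ 3.

3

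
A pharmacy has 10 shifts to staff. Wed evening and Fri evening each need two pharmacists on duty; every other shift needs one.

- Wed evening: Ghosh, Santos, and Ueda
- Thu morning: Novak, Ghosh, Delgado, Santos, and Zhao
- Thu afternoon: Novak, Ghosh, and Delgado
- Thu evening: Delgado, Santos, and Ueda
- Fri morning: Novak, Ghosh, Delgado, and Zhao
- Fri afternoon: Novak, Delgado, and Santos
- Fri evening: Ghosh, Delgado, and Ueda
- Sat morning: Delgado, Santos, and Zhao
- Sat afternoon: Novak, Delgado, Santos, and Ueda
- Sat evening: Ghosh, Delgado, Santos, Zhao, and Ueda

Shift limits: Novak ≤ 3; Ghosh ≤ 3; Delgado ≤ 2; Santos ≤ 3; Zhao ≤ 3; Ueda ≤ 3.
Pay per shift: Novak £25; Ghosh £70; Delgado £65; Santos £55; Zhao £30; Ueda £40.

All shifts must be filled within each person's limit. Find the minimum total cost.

£460

Picking the cheapest available pharmacist for each shift independently would cost £425, but that ignores the shift limits.
An optimal schedule: Wed evening→Ueda+Santos, Thu morning→Zhao, Thu afternoon→Novak, Thu evening→Ueda, Fri morning→Novak, Fri afternoon→Novak, Fri evening→Ueda+Delgado, Sat morning→Zhao, Sat afternoon→Santos, Sat evening→Zhao.
Total: 40 + 55 + 30 + 25 + 40 + 25 + 25 + 40 + 65 + 30 + 55 + 30 = £460.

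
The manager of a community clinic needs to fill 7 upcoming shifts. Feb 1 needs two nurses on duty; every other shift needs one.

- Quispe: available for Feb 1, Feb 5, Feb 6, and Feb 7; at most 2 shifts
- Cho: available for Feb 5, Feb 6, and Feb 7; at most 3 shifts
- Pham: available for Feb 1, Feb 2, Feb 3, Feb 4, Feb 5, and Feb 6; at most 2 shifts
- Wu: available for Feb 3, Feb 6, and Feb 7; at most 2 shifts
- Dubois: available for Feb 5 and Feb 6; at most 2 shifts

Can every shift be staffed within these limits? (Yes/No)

Total capacity is 11 and 8 slots are needed, so capacity alone doesn't rule it out.
Shifts {Feb 1, Feb 2, Feb 4} need 4 worker-slots in total, but the nurses available for any of those shifts (Quispe and Pham) can supply at most 3 among them. So no valid schedule exists.

No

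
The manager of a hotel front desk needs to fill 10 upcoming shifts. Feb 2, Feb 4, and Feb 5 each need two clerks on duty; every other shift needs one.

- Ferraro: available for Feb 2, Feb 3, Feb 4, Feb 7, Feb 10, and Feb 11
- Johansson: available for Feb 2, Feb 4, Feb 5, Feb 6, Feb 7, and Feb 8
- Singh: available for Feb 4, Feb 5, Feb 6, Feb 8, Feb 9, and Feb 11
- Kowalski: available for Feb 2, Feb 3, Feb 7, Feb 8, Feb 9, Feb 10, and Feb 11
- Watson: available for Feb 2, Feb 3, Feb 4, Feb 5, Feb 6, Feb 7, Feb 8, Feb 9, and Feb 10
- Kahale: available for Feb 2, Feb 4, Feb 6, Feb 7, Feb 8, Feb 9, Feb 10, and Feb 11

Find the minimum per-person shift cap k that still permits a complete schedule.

3

With 6 clerks and 13 worker-slots to fill, someone must work at least ⌈13/6⌉ = 3 shifts, so k ≥ 3.
k = 3 works: Feb 2→Kowalski+Watson, Feb 3→Ferraro, Feb 4→Watson+Kahale, Feb 5→Johansson+Singh, Feb 6→Johansson, Feb 7→Johansson, Feb 8→Singh, Feb 9→Singh, Feb 10→Ferraro, Feb 11→Ferraro.
Loads: Ferraro 3, Johansson 3, Singh 3, Kowalski 1, Watson 2, Kahale 1 — all ≤ 3.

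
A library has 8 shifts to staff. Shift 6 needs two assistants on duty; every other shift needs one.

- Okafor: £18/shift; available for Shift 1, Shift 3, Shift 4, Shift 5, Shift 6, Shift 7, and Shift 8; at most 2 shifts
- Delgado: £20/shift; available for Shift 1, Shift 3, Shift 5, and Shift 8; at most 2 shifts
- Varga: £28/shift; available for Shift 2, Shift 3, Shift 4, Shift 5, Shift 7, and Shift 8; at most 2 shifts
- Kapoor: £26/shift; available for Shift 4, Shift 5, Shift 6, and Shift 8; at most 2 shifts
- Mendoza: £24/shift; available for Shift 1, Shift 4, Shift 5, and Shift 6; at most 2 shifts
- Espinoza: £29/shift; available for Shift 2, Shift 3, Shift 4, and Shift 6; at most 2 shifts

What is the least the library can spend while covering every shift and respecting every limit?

Picking the cheapest available assistant for each shift independently would cost £178, but that ignores the shift limits.
An optimal schedule: Shift 1→Okafor, Shift 2→Varga, Shift 3→Delgado, Shift 4→Mendoza, Shift 5→Kapoor, Shift 6→Mendoza+Kapoor, Shift 7→Okafor, Shift 8→Delgado.
Total: 18 + 28 + 20 + 24 + 26 + 24 + 26 + 18 + 20 = £204.

£204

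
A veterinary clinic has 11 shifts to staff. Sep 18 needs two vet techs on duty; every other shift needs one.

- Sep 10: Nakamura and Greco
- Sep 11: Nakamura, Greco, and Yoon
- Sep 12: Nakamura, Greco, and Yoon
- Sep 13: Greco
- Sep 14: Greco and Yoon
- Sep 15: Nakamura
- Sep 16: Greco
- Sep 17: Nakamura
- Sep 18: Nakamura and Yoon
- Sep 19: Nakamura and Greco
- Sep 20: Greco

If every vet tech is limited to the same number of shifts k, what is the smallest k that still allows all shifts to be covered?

With 3 vet techs and 12 worker-slots to fill, someone must work at least ⌈12/3⌉ = 4 shifts, so k ≥ 4.
k = 4 works: Sep 10→Nakamura, Sep 11→Yoon, Sep 12→Yoon, Sep 13→Greco, Sep 14→Yoon, Sep 15→Nakamura, Sep 16→Greco, Sep 17→Nakamura, Sep 18→Nakamura+Yoon, Sep 19→Greco, Sep 20→Greco.
Loads: Nakamura 4, Greco 4, Yoon 4 — all ≤ 4.

4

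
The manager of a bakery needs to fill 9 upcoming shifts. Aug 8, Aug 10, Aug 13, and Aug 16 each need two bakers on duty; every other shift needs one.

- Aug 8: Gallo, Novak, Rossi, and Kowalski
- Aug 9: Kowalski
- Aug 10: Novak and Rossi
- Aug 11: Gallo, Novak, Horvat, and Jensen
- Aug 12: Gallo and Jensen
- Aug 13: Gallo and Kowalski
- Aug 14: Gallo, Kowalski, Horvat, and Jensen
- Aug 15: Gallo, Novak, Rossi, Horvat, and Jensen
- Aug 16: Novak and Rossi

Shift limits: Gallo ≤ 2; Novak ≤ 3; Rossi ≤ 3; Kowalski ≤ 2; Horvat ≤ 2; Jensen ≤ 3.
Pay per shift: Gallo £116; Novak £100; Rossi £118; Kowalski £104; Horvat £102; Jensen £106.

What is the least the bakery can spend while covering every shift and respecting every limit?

£1392

Aug 9 can only be covered by Kowalski, so that assignment is forced.
Aug 10 can only be covered by Novak and Rossi, so that assignment is forced.
Aug 13 can only be covered by Gallo and Kowalski, so that assignment is forced.
Picking the cheapest available baker for each shift independently would cost £1372, but that ignores the shift limits.
An optimal schedule: Aug 8→Novak+Gallo, Aug 9→Kowalski, Aug 10→Novak+Rossi, Aug 11→Horvat, Aug 12→Jensen, Aug 13→Kowalski+Gallo, Aug 14→Horvat, Aug 15→Jensen, Aug 16→Novak+Rossi.
Total: 100 + 116 + 104 + 100 + 118 + 102 + 106 + 104 + 116 + 102 + 106 + 100 + 118 = £1392.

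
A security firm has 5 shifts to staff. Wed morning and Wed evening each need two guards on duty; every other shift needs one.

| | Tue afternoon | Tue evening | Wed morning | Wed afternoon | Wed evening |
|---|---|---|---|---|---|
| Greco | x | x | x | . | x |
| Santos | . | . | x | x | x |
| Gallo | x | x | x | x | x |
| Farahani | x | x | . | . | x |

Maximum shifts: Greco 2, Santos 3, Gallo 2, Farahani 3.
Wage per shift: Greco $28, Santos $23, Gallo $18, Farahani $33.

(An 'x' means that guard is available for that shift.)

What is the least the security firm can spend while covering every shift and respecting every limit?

$161

Picking the cheapest available guard for each shift independently would cost $136, but that ignores the shift limits.
An optimal schedule: Tue afternoon→Greco, Tue evening→Greco, Wed morning→Santos+Gallo, Wed afternoon→Santos, Wed evening→Santos+Gallo.
Total: 28 + 28 + 23 + 18 + 23 + 23 + 18 = $161.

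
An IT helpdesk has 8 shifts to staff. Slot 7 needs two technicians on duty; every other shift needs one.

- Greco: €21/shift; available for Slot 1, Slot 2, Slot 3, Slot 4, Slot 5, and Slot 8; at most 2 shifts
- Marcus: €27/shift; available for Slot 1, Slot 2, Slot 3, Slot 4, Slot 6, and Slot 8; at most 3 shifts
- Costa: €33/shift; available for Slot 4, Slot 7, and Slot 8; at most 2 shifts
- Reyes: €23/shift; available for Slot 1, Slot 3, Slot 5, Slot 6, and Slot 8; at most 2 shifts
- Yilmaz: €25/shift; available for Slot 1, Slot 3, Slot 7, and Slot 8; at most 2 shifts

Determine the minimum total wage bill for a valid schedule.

Slot 7 can only be covered by Costa and Yilmaz, so that assignment is forced.
Picking the cheapest available technician for each shift independently would cost €207, but that ignores the shift limits.
An optimal schedule: Slot 1→Reyes, Slot 2→Greco, Slot 3→Yilmaz, Slot 4→Marcus, Slot 5→Greco, Slot 6→Reyes, Slot 7→Yilmaz+Costa, Slot 8→Marcus.
Total: 23 + 21 + 25 + 27 + 21 + 23 + 25 + 33 + 27 = €225.

€225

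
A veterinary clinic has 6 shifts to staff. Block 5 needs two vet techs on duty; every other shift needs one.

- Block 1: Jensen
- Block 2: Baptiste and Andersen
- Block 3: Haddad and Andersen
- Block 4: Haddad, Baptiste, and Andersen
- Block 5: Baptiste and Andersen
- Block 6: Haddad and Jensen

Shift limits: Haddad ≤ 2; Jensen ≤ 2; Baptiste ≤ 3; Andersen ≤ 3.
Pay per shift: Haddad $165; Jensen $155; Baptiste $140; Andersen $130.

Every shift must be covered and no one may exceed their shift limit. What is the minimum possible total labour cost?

Block 1 can only be covered by Jensen, so that assignment is forced.
Block 5 can only be covered by Baptiste and Andersen, so that assignment is forced.
Picking the cheapest available vet tech for each shift independently would cost $970, but that ignores the shift limits.
An optimal schedule: Block 1→Jensen, Block 2→Andersen, Block 3→Andersen, Block 4→Baptiste, Block 5→Andersen+Baptiste, Block 6→Jensen.
Total: 155 + 130 + 130 + 140 + 130 + 140 + 155 = $980.

$980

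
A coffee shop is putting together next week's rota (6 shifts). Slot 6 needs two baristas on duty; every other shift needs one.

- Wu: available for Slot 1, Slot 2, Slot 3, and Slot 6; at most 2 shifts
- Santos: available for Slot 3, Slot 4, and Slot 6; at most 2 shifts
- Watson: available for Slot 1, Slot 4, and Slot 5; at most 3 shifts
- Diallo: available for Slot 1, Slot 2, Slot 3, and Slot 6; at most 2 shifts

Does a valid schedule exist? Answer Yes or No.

Yes

Slot 5 can only be covered by Watson, so that assignment is forced.
One valid schedule: Slot 1→Wu, Slot 2→Wu, Slot 3→Diallo, Slot 4→Santos, Slot 5→Watson, Slot 6→Santos+Diallo.
Loads: Wu 2/2, Santos 2/2, Watson 1/3, Diallo 2/2 — all within limits.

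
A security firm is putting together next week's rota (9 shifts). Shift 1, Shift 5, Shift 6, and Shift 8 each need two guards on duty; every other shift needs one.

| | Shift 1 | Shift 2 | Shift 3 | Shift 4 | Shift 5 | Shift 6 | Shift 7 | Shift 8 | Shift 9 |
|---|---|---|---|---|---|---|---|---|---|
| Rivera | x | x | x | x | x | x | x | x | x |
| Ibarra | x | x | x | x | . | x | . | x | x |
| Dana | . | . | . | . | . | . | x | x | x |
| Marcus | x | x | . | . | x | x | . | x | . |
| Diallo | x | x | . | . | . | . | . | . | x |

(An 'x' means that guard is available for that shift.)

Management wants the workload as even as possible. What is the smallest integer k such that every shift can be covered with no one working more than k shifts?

With 5 guards and 13 worker-slots to fill, someone must work at least ⌈13/5⌉ = 3 shifts, so k ≥ 3.
k = 3 works: Shift 1→Ibarra+Diallo, Shift 2→Ibarra, Shift 3→Rivera, Shift 4→Rivera, Shift 5→Rivera+Marcus, Shift 6→Ibarra+Marcus, Shift 7→Dana, Shift 8→Dana+Marcus, Shift 9→Dana.
Loads: Rivera 3, Ibarra 3, Dana 3, Marcus 3, Diallo 1 — all ≤ 3.

3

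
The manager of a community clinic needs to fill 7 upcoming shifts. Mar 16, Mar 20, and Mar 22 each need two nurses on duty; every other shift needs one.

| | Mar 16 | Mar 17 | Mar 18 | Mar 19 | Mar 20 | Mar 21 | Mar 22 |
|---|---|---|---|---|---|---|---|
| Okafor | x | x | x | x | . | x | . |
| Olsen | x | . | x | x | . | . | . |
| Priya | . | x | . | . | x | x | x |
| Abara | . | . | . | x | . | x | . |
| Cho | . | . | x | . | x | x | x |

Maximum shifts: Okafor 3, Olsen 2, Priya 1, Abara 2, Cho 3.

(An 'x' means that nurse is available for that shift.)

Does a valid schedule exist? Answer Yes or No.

No

Total capacity is 11 and 10 slots are needed, so capacity alone doesn't rule it out.
Shifts {Mar 20, Mar 22} need 4 worker-slots in total, but the nurses available for any of those shifts (Priya and Cho) can supply at most 3 among them. So no valid schedule exists.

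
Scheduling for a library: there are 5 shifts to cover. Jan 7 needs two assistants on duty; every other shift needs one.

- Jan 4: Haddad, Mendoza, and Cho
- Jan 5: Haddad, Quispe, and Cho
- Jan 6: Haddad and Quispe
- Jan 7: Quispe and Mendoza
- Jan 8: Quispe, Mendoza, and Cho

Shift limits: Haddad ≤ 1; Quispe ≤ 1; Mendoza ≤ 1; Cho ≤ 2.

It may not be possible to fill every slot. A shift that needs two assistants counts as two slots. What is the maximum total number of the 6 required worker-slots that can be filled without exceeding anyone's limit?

5

Total capacity across all assistants is 1+1+1+2 = 5, and 6 slots are needed, so at most 5 can be filled.
An assignment achieving 5: Jan 4→Cho, Jan 5→Cho, Jan 6→Haddad, Jan 7→Quispe+Mendoza.
Loads: Haddad 1/1, Quispe 1/1, Mendoza 1/1, Cho 2/2.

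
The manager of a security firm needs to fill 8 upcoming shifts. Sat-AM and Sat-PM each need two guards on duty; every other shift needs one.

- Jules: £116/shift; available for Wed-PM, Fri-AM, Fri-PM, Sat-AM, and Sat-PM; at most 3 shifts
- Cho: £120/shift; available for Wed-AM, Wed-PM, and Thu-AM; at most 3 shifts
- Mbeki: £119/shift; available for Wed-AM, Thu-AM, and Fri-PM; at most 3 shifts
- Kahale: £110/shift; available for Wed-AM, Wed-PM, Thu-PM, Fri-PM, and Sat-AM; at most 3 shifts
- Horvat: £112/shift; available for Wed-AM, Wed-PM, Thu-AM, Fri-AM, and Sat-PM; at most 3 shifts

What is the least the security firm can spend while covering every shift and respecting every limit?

£1133

Thu-PM can only be covered by Kahale, so that assignment is forced.
Sat-AM can only be covered by Jules and Kahale, so that assignment is forced.
Sat-PM can only be covered by Jules and Horvat, so that assignment is forced.
Picking the cheapest available guard for each shift independently would cost £1118, but that ignores the shift limits.
An optimal schedule: Wed-AM→Mbeki, Wed-PM→Jules, Thu-AM→Horvat, Thu-PM→Kahale, Fri-AM→Horvat, Fri-PM→Kahale, Sat-AM→Kahale+Jules, Sat-PM→Horvat+Jules.
Total: 119 + 116 + 112 + 110 + 112 + 110 + 110 + 116 + 112 + 116 = £1133.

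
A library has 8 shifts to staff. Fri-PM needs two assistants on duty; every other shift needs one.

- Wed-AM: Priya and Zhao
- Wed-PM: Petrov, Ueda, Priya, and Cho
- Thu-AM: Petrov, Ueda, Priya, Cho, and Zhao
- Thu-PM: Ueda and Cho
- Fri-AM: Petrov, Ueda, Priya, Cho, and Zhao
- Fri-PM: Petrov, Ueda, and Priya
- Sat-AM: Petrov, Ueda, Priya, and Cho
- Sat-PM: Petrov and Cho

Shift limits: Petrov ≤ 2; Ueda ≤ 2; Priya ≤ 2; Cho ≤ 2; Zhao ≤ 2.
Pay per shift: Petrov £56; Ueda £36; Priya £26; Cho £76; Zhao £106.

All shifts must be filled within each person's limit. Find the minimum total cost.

Picking the cheapest available assistant for each shift independently would cost £284, but that ignores the shift limits.
An optimal schedule: Wed-AM→Priya, Wed-PM→Priya, Thu-AM→Cho, Thu-PM→Ueda, Fri-AM→Zhao, Fri-PM→Petrov+Ueda, Sat-AM→Cho, Sat-PM→Petrov.
Total: 26 + 26 + 76 + 36 + 106 + 56 + 36 + 76 + 56 = £494.

£494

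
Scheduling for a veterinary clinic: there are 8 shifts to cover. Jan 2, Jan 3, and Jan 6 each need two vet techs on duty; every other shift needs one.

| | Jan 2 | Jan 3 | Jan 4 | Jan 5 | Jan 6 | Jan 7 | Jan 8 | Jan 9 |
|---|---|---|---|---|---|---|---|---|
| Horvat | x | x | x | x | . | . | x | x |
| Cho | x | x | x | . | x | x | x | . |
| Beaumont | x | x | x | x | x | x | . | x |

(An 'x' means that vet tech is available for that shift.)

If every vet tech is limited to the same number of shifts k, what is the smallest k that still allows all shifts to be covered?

4

With 3 vet techs and 11 worker-slots to fill, someone must work at least ⌈11/3⌉ = 4 shifts, so k ≥ 4.
k = 4 works: Jan 2→Horvat+Cho, Jan 3→Cho+Beaumont, Jan 4→Beaumont, Jan 5→Horvat, Jan 6→Cho+Beaumont, Jan 7→Cho, Jan 8→Horvat, Jan 9→Horvat.
Loads: Horvat 4, Cho 4, Beaumont 3 — all ≤ 4.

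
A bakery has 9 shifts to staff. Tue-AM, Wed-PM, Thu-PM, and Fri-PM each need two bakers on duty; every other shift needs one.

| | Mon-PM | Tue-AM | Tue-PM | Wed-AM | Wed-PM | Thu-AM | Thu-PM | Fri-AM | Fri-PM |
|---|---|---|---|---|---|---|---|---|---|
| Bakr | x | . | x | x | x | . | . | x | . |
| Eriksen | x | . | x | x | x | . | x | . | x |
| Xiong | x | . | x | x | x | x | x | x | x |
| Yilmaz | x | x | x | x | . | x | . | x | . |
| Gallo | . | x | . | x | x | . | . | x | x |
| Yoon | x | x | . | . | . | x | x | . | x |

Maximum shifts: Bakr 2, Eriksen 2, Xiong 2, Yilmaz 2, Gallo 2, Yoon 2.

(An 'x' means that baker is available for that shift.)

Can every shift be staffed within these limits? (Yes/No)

Total capacity is 2+2+2+2+2+2 = 12 but 13 worker-slots are needed — infeasible.

No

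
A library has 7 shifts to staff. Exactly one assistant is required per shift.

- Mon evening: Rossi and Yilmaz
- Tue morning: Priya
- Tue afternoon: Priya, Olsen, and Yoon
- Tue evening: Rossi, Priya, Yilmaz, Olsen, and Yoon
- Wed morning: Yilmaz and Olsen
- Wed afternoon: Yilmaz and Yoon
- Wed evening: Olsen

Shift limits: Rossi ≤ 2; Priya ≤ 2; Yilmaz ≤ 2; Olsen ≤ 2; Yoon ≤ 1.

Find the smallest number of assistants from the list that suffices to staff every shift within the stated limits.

4

7 slots to fill and no one can take more than 2, so at least ⌈7/2⌉ = 4 assistants are needed.
Rossi, Priya, Yilmaz, and Olsen alone can cover everything: Mon evening→Rossi, Tue morning→Priya, Tue afternoon→Priya, Tue evening→Rossi, Wed morning→Yilmaz, Wed afternoon→Yilmaz, Wed evening→Olsen.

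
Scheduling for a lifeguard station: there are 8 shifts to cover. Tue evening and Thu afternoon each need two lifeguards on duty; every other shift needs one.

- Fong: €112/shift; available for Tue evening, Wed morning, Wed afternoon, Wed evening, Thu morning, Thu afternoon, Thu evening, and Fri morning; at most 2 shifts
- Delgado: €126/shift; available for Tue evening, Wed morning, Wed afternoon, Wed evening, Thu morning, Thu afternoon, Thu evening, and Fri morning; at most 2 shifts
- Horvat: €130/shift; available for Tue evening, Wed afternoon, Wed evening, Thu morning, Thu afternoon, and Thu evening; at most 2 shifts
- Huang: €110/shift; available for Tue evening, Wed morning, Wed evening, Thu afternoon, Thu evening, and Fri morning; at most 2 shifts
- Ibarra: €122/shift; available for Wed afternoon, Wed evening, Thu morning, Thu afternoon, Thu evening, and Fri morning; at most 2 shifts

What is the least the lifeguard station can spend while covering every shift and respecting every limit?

Picking the cheapest available lifeguard for each shift independently would cost €1108, but that ignores the shift limits.
An optimal schedule: Tue evening→Horvat+Huang, Wed morning→Fong, Wed afternoon→Fong, Wed evening→Horvat, Thu morning→Delgado, Thu afternoon→Huang+Ibarra, Thu evening→Ibarra, Fri morning→Delgado.
Total: 130 + 110 + 112 + 112 + 130 + 126 + 110 + 122 + 122 + 126 = €1200.

€1200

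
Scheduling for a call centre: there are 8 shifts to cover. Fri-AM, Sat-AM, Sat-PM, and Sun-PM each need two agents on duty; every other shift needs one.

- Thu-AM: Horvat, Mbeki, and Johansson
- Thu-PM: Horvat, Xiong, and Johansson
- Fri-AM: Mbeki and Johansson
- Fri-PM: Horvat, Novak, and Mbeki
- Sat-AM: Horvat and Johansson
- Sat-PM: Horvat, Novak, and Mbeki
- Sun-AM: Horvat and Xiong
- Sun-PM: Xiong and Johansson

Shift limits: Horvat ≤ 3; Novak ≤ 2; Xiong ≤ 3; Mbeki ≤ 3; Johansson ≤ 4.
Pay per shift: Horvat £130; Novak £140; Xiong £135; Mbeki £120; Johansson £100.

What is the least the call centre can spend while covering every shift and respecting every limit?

£1420

Fri-AM can only be covered by Mbeki and Johansson, so that assignment is forced.
Sat-AM can only be covered by Horvat and Johansson, so that assignment is forced.
Sun-PM can only be covered by Xiong and Johansson, so that assignment is forced.
Picking the cheapest available agent for each shift independently would cost £1385, but that ignores the shift limits.
An optimal schedule: Thu-AM→Johansson, Thu-PM→Xiong, Fri-AM→Johansson+Mbeki, Fri-PM→Mbeki, Sat-AM→Johansson+Horvat, Sat-PM→Mbeki+Horvat, Sun-AM→Horvat, Sun-PM→Johansson+Xiong.
Total: 100 + 135 + 100 + 120 + 120 + 100 + 130 + 120 + 130 + 130 + 100 + 135 = £1420.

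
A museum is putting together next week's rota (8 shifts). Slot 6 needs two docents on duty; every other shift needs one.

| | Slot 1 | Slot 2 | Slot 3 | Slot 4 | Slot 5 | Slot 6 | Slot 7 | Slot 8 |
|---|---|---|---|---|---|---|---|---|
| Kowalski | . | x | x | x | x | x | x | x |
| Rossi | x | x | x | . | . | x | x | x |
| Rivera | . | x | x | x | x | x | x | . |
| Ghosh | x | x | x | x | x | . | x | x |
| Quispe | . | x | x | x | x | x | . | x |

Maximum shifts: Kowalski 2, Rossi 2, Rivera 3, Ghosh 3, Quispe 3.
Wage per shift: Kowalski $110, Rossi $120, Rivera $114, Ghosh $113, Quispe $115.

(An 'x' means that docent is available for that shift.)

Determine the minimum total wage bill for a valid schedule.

$1016

Picking the cheapest available docent for each shift independently would cost $997, but that ignores the shift limits.
An optimal schedule: Slot 1→Ghosh, Slot 2→Rivera, Slot 3→Rivera, Slot 4→Kowalski, Slot 5→Kowalski, Slot 6→Rivera+Quispe, Slot 7→Ghosh, Slot 8→Ghosh.
Total: 113 + 114 + 114 + 110 + 110 + 114 + 115 + 113 + 113 = $1016.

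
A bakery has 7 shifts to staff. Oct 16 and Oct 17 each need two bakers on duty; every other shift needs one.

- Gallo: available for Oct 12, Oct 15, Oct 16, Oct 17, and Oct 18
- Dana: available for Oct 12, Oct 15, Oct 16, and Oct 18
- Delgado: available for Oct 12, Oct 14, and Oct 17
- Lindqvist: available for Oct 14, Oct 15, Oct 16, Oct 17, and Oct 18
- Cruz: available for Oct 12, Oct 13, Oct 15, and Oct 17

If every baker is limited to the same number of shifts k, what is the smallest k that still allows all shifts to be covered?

With 5 bakers and 9 worker-slots to fill, someone must work at least ⌈9/5⌉ = 2 shifts, so k ≥ 2.
k = 2 works: Oct 12→Dana, Oct 13→Cruz, Oct 14→Delgado, Oct 15→Lindqvist, Oct 16→Gallo+Dana, Oct 17→Delgado+Lindqvist, Oct 18→Gallo.
Loads: Gallo 2, Dana 2, Delgado 2, Lindqvist 2, Cruz 1 — all ≤ 2.

2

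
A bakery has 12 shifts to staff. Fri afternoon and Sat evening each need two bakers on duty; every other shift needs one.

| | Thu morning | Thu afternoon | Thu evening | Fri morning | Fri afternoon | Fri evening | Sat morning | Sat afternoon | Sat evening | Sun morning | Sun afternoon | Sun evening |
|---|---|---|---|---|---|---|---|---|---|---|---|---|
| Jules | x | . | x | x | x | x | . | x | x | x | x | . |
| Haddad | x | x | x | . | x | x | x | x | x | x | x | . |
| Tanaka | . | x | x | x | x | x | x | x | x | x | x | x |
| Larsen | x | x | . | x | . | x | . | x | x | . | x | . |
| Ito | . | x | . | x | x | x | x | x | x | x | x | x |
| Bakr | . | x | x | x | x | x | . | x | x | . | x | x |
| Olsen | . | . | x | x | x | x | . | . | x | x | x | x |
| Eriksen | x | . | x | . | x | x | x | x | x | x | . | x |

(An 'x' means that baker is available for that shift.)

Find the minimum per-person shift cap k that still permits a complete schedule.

2

With 8 bakers and 14 worker-slots to fill, someone must work at least ⌈14/8⌉ = 2 shifts, so k ≥ 2.
k = 2 works: Thu morning→Jules, Thu afternoon→Haddad, Thu evening→Jules, Fri morning→Tanaka, Fri afternoon→Bakr+Olsen, Fri evening→Ito, Sat morning→Haddad, Sat afternoon→Larsen, Sat evening→Bakr+Olsen, Sun morning→Ito, Sun afternoon→Larsen, Sun evening→Tanaka.
Loads: Jules 2, Haddad 2, Tanaka 2, Larsen 2, Ito 2, Bakr 2, Olsen 2, Eriksen 0 — all ≤ 2.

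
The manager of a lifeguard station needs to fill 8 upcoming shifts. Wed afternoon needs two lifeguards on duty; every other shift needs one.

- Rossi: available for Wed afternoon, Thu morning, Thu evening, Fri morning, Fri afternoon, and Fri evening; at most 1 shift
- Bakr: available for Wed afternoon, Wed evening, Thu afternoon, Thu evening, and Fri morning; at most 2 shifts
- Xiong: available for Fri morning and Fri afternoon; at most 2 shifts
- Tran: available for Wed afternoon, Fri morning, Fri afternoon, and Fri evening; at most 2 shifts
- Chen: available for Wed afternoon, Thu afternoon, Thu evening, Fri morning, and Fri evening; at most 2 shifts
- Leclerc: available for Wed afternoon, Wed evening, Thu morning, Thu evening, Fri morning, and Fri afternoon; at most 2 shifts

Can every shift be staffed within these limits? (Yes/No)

Yes

One valid schedule: Wed afternoon→Tran+Chen, Wed evening→Bakr, Thu morning→Rossi, Thu afternoon→Bakr, Thu evening→Chen, Fri morning→Xiong, Fri afternoon→Xiong, Fri evening→Tran.
Loads: Rossi 1/1, Bakr 2/2, Xiong 2/2, Tran 2/2, Chen 2/2, Leclerc 0/2 — all within limits.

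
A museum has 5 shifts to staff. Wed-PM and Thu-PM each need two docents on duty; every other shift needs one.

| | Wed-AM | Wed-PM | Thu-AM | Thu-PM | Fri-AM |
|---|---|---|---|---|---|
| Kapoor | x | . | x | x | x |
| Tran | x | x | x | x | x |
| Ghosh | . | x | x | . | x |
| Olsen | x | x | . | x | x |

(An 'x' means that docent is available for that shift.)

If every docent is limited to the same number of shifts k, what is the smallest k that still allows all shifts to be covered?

2

With 4 docents and 7 worker-slots to fill, someone must work at least ⌈7/4⌉ = 2 shifts, so k ≥ 2.
k = 2 works: Wed-AM→Kapoor, Wed-PM→Tran+Ghosh, Thu-AM→Kapoor, Thu-PM→Tran+Olsen, Fri-AM→Ghosh.
Loads: Kapoor 2, Tran 2, Ghosh 2, Olsen 1 — all ≤ 2.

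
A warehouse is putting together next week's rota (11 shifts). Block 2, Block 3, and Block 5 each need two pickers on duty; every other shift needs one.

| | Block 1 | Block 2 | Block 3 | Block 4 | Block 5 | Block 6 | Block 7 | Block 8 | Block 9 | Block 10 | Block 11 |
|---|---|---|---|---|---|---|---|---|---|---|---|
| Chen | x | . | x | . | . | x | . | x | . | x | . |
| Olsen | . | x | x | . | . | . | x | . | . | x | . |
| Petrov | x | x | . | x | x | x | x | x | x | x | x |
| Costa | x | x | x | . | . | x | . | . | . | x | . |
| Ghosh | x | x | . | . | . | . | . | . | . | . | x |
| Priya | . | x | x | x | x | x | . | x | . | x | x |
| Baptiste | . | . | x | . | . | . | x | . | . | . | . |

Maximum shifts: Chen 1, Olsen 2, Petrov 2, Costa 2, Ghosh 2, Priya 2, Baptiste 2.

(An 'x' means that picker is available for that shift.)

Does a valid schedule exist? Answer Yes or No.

No

Total capacity is 1+2+2+2+2+2+2 = 13 but 14 worker-slots are needed — infeasible.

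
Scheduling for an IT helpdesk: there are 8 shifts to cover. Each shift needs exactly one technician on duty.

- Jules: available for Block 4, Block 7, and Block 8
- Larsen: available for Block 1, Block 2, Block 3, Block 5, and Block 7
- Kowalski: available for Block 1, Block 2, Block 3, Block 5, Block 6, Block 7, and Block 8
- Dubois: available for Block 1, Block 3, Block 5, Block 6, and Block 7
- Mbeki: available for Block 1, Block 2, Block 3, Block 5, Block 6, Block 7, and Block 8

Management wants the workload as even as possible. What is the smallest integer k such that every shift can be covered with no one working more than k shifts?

With 5 technicians and 8 worker-slots to fill, someone must work at least ⌈8/5⌉ = 2 shifts, so k ≥ 2.
k = 2 works: Block 1→Larsen, Block 2→Larsen, Block 3→Kowalski, Block 4→Jules, Block 5→Dubois, Block 6→Kowalski, Block 7→Dubois, Block 8→Jules.
Loads: Jules 2, Larsen 2, Kowalski 2, Dubois 2, Mbeki 0 — all ≤ 2.

2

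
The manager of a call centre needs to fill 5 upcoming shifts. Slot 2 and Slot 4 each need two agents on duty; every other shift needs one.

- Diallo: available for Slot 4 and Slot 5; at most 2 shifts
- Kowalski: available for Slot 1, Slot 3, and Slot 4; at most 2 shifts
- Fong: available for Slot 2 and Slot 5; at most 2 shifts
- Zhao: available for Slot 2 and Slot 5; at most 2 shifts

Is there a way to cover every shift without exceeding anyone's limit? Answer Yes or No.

Total capacity is 8 and 7 slots are needed, so capacity alone doesn't rule it out.
Shifts {Slot 1, Slot 3, Slot 4} need 4 worker-slots in total, but the agents available for any of those shifts (Diallo and Kowalski) can supply at most 3 among them. So no valid schedule exists.

No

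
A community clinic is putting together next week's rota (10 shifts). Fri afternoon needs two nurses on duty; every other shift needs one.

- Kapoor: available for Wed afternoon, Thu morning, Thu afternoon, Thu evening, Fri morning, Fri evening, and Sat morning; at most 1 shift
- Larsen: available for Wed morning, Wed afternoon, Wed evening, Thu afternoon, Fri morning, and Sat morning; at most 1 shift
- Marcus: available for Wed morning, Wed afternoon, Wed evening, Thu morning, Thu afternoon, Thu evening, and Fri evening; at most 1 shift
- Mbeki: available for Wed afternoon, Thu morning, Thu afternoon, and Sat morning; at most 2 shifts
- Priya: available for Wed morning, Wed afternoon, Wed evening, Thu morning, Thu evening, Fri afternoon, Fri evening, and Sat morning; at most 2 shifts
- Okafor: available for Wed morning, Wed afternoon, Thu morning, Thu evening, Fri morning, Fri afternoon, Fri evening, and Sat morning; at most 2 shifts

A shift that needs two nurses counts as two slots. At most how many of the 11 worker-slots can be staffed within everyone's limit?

9

Total capacity across all nurses is 1+1+1+2+2+2 = 9, and 11 slots are needed, so at most 9 can be filled.
An assignment achieving 9: Wed morning→Marcus, Wed evening→Larsen, Thu morning→Mbeki, Thu afternoon→Mbeki, Thu evening→Priya, Fri morning→Kapoor, Fri afternoon→Priya+Okafor, Fri evening→Okafor.
Loads: Kapoor 1/1, Larsen 1/1, Marcus 1/1, Mbeki 2/2, Priya 2/2, Okafor 2/2.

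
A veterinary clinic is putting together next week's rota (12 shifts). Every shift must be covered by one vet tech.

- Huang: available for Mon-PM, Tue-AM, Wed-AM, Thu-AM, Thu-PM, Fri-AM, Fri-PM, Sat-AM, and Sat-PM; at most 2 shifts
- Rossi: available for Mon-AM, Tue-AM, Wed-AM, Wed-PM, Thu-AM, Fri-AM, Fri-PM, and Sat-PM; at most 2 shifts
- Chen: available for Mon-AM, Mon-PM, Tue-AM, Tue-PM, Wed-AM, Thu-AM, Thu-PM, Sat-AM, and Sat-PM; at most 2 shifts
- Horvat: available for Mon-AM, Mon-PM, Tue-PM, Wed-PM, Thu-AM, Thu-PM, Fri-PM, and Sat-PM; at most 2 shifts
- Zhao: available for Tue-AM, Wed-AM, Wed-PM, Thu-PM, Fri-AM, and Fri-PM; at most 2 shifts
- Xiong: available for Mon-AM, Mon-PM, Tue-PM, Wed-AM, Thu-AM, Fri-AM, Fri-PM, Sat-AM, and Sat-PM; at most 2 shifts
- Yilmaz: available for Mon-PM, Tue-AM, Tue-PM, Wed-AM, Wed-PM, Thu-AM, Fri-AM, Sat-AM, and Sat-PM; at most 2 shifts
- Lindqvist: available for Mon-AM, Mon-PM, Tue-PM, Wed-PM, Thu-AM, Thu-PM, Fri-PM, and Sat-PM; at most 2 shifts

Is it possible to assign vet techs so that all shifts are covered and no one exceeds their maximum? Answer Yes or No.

One valid schedule: Mon-AM→Rossi, Mon-PM→Horvat, Tue-AM→Huang, Tue-PM→Chen, Wed-AM→Zhao, Wed-PM→Rossi, Thu-AM→Xiong, Thu-PM→Chen, Fri-AM→Zhao, Fri-PM→Horvat, Sat-AM→Huang, Sat-PM→Xiong.
Loads: Huang 2/2, Rossi 2/2, Chen 2/2, Horvat 2/2, Zhao 2/2, Xiong 2/2, Yilmaz 0/2, Lindqvist 0/2 — all within limits.

Yes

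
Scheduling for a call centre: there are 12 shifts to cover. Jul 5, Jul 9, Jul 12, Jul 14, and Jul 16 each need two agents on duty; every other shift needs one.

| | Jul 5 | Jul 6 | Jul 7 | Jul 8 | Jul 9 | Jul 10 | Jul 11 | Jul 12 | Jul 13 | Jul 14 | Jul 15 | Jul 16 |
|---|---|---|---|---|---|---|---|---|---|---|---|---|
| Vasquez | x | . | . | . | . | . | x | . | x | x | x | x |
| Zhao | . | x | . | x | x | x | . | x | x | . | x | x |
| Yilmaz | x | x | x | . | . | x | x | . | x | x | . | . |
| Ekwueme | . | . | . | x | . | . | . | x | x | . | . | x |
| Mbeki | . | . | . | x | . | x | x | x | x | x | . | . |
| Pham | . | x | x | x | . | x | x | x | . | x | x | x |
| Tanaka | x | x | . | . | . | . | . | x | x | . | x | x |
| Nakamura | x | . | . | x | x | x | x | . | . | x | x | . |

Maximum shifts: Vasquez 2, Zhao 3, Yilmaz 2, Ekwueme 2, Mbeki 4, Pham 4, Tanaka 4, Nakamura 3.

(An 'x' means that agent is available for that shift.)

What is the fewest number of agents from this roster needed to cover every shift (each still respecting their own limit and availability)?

5

17 slots to fill and no one can take more than 4, so at least ⌈17/4⌉ = 5 agents are needed.
Zhao, Mbeki, Pham, Tanaka, and Nakamura alone can cover everything: Jul 5→Tanaka+Nakamura, Jul 6→Zhao, Jul 7→Pham, Jul 8→Mbeki, Jul 9→Zhao+Nakamura, Jul 10→Mbeki, Jul 11→Mbeki, Jul 12→Pham+Tanaka, Jul 13→Zhao, Jul 14→Mbeki+Pham, Jul 15→Tanaka, Jul 16→Pham+Tanaka.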